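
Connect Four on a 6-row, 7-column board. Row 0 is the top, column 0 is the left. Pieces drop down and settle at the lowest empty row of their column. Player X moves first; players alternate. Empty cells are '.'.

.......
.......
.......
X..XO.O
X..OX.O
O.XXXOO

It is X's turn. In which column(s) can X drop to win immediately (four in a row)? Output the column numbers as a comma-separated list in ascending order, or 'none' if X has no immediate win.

Answer: 1

Derivation:
col 0: drop X → no win
col 1: drop X → WIN!
col 2: drop X → no win
col 3: drop X → no win
col 4: drop X → no win
col 5: drop X → no win
col 6: drop X → no win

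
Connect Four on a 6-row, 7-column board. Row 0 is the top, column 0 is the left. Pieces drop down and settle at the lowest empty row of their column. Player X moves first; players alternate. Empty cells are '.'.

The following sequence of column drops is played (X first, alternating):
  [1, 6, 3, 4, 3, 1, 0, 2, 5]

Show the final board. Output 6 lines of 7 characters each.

Move 1: X drops in col 1, lands at row 5
Move 2: O drops in col 6, lands at row 5
Move 3: X drops in col 3, lands at row 5
Move 4: O drops in col 4, lands at row 5
Move 5: X drops in col 3, lands at row 4
Move 6: O drops in col 1, lands at row 4
Move 7: X drops in col 0, lands at row 5
Move 8: O drops in col 2, lands at row 5
Move 9: X drops in col 5, lands at row 5

Answer: .......
.......
.......
.......
.O.X...
XXOXOXO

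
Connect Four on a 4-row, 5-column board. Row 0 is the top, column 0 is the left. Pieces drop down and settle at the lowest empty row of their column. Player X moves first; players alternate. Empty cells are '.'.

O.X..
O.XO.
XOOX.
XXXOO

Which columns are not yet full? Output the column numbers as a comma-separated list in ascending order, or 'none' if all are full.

col 0: top cell = 'O' → FULL
col 1: top cell = '.' → open
col 2: top cell = 'X' → FULL
col 3: top cell = '.' → open
col 4: top cell = '.' → open

Answer: 1,3,4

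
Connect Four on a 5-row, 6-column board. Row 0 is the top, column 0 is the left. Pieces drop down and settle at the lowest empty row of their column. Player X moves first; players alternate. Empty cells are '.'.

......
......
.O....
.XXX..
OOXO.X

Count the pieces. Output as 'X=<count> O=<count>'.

X=5 O=4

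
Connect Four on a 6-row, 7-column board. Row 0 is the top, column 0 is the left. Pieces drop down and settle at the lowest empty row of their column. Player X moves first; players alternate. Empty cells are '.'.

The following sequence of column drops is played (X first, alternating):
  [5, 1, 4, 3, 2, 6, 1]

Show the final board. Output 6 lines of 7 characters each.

Move 1: X drops in col 5, lands at row 5
Move 2: O drops in col 1, lands at row 5
Move 3: X drops in col 4, lands at row 5
Move 4: O drops in col 3, lands at row 5
Move 5: X drops in col 2, lands at row 5
Move 6: O drops in col 6, lands at row 5
Move 7: X drops in col 1, lands at row 4

Answer: .......
.......
.......
.......
.X.....
.OXOXXO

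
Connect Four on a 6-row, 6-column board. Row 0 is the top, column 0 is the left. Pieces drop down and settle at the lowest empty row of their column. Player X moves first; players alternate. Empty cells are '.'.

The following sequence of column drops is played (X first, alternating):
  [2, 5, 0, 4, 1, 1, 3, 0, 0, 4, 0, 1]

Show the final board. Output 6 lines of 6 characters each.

Move 1: X drops in col 2, lands at row 5
Move 2: O drops in col 5, lands at row 5
Move 3: X drops in col 0, lands at row 5
Move 4: O drops in col 4, lands at row 5
Move 5: X drops in col 1, lands at row 5
Move 6: O drops in col 1, lands at row 4
Move 7: X drops in col 3, lands at row 5
Move 8: O drops in col 0, lands at row 4
Move 9: X drops in col 0, lands at row 3
Move 10: O drops in col 4, lands at row 4
Move 11: X drops in col 0, lands at row 2
Move 12: O drops in col 1, lands at row 3

Answer: ......
......
X.....
XO....
OO..O.
XXXXOO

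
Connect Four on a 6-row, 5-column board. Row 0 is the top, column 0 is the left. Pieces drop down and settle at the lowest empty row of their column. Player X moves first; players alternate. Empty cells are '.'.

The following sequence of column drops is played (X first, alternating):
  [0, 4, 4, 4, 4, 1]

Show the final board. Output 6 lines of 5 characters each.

Answer: .....
.....
....X
....O
....X
XO..O

Derivation:
Move 1: X drops in col 0, lands at row 5
Move 2: O drops in col 4, lands at row 5
Move 3: X drops in col 4, lands at row 4
Move 4: O drops in col 4, lands at row 3
Move 5: X drops in col 4, lands at row 2
Move 6: O drops in col 1, lands at row 5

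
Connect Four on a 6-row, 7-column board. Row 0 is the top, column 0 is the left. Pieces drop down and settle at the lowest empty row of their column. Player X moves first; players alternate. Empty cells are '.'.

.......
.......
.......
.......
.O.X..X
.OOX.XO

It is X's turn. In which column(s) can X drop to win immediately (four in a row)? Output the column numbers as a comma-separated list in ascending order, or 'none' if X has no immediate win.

col 0: drop X → no win
col 1: drop X → no win
col 2: drop X → no win
col 3: drop X → no win
col 4: drop X → no win
col 5: drop X → no win
col 6: drop X → no win

Answer: none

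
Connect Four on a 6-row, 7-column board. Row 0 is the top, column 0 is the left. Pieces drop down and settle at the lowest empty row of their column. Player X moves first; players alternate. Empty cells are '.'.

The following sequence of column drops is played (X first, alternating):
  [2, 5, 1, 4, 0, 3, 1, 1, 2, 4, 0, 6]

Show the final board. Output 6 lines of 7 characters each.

Move 1: X drops in col 2, lands at row 5
Move 2: O drops in col 5, lands at row 5
Move 3: X drops in col 1, lands at row 5
Move 4: O drops in col 4, lands at row 5
Move 5: X drops in col 0, lands at row 5
Move 6: O drops in col 3, lands at row 5
Move 7: X drops in col 1, lands at row 4
Move 8: O drops in col 1, lands at row 3
Move 9: X drops in col 2, lands at row 4
Move 10: O drops in col 4, lands at row 4
Move 11: X drops in col 0, lands at row 4
Move 12: O drops in col 6, lands at row 5

Answer: .......
.......
.......
.O.....
XXX.O..
XXXOOOO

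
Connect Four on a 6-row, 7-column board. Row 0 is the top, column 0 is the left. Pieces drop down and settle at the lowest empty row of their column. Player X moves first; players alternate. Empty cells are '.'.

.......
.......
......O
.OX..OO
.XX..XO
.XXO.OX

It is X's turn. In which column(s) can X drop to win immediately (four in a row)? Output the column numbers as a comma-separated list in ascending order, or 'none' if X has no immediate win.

Answer: 2

Derivation:
col 0: drop X → no win
col 1: drop X → no win
col 2: drop X → WIN!
col 3: drop X → no win
col 4: drop X → no win
col 5: drop X → no win
col 6: drop X → no win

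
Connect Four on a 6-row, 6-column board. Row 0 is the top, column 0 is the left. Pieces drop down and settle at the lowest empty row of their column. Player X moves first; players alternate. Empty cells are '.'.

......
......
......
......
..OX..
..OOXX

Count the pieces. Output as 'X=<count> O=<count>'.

X=3 O=3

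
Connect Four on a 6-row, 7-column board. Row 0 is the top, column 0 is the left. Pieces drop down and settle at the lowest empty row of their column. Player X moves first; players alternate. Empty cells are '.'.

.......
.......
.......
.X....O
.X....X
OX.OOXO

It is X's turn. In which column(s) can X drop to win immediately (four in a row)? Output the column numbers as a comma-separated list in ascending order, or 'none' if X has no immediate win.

col 0: drop X → no win
col 1: drop X → WIN!
col 2: drop X → no win
col 3: drop X → no win
col 4: drop X → no win
col 5: drop X → no win
col 6: drop X → no win

Answer: 1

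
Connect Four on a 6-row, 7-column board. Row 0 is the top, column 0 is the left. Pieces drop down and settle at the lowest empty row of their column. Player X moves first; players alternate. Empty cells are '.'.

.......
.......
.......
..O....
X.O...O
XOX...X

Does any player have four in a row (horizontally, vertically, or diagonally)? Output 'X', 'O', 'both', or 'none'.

none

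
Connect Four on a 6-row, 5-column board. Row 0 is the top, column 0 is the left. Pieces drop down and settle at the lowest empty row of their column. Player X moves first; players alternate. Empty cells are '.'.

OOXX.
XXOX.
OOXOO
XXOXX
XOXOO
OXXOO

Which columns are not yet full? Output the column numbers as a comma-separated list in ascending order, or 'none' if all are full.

Answer: 4

Derivation:
col 0: top cell = 'O' → FULL
col 1: top cell = 'O' → FULL
col 2: top cell = 'X' → FULL
col 3: top cell = 'X' → FULL
col 4: top cell = '.' → open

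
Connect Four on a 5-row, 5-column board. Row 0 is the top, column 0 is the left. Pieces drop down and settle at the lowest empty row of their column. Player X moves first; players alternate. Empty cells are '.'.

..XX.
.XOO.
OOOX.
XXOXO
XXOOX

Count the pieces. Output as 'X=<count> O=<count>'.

X=10 O=9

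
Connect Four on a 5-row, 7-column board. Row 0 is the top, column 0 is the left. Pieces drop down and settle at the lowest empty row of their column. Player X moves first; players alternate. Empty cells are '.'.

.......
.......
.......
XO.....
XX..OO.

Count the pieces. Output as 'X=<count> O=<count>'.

X=3 O=3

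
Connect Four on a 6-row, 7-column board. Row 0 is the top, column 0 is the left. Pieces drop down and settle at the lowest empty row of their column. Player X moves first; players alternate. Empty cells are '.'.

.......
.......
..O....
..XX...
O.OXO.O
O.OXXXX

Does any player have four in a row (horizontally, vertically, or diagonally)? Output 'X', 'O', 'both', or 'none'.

X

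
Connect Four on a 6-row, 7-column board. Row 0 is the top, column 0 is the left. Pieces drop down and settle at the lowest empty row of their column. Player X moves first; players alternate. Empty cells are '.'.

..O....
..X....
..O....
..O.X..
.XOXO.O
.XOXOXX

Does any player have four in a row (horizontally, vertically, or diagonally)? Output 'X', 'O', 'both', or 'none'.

O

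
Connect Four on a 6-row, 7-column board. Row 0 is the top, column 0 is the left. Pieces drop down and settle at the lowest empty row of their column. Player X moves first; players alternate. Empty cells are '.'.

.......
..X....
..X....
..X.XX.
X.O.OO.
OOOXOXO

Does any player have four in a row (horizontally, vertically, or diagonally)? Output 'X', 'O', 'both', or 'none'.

none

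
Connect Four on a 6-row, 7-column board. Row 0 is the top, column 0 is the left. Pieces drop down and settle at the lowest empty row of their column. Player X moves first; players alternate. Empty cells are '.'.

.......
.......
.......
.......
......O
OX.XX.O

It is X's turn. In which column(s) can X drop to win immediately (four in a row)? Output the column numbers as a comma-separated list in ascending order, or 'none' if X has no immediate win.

col 0: drop X → no win
col 1: drop X → no win
col 2: drop X → WIN!
col 3: drop X → no win
col 4: drop X → no win
col 5: drop X → no win
col 6: drop X → no win

Answer: 2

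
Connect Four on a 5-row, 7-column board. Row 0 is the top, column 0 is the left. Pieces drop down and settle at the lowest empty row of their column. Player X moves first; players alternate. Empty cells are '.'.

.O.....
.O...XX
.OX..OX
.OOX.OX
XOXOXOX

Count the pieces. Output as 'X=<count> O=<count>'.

X=10 O=10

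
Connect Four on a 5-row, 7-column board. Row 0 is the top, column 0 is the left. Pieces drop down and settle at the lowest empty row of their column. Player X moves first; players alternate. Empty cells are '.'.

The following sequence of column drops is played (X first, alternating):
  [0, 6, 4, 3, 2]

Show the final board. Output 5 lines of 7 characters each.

Answer: .......
.......
.......
.......
X.XOX.O

Derivation:
Move 1: X drops in col 0, lands at row 4
Move 2: O drops in col 6, lands at row 4
Move 3: X drops in col 4, lands at row 4
Move 4: O drops in col 3, lands at row 4
Move 5: X drops in col 2, lands at row 4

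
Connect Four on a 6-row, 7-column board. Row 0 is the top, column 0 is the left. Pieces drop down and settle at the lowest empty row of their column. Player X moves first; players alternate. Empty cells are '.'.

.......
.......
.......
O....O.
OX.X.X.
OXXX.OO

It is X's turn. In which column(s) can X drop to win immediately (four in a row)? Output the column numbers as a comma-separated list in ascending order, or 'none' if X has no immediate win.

Answer: 4

Derivation:
col 0: drop X → no win
col 1: drop X → no win
col 2: drop X → no win
col 3: drop X → no win
col 4: drop X → WIN!
col 5: drop X → no win
col 6: drop X → no win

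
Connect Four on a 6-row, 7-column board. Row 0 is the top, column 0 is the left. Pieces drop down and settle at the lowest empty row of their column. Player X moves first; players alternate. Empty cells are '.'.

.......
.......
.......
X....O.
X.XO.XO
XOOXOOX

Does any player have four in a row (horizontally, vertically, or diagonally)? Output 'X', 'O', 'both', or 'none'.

none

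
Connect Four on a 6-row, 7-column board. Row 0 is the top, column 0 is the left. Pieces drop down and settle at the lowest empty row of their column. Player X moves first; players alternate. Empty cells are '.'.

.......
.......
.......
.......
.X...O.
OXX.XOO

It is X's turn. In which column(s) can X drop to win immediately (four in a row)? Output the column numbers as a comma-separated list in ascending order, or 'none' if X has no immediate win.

Answer: 3

Derivation:
col 0: drop X → no win
col 1: drop X → no win
col 2: drop X → no win
col 3: drop X → WIN!
col 4: drop X → no win
col 5: drop X → no win
col 6: drop X → no win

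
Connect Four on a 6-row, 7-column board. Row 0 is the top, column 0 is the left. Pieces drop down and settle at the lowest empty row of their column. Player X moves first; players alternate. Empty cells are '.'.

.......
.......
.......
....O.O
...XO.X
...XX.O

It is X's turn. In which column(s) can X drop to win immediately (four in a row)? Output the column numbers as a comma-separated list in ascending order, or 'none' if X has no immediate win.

col 0: drop X → no win
col 1: drop X → no win
col 2: drop X → no win
col 3: drop X → no win
col 4: drop X → no win
col 5: drop X → no win
col 6: drop X → no win

Answer: none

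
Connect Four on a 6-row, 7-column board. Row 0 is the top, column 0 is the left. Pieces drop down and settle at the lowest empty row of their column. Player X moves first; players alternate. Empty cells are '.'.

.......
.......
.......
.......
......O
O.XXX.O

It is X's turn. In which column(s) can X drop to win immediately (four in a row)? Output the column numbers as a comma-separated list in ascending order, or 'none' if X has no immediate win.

Answer: 1,5

Derivation:
col 0: drop X → no win
col 1: drop X → WIN!
col 2: drop X → no win
col 3: drop X → no win
col 4: drop X → no win
col 5: drop X → WIN!
col 6: drop X → no win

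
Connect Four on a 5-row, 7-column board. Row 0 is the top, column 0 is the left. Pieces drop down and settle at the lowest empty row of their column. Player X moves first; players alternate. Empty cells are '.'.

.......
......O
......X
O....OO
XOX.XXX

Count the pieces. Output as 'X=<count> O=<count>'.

X=6 O=5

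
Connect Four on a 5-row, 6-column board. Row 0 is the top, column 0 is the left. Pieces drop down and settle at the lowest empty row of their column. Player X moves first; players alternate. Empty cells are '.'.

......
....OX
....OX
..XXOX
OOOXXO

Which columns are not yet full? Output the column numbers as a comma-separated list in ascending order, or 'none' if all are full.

col 0: top cell = '.' → open
col 1: top cell = '.' → open
col 2: top cell = '.' → open
col 3: top cell = '.' → open
col 4: top cell = '.' → open
col 5: top cell = '.' → open

Answer: 0,1,2,3,4,5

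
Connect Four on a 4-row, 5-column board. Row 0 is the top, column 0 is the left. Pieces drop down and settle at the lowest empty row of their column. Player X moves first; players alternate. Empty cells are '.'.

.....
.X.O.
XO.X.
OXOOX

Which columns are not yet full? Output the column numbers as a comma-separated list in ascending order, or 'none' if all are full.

col 0: top cell = '.' → open
col 1: top cell = '.' → open
col 2: top cell = '.' → open
col 3: top cell = '.' → open
col 4: top cell = '.' → open

Answer: 0,1,2,3,4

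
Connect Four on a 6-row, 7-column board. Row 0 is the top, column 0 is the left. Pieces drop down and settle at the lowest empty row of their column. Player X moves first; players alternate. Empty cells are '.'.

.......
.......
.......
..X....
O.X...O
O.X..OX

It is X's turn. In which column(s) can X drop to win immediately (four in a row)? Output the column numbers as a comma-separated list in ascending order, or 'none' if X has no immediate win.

col 0: drop X → no win
col 1: drop X → no win
col 2: drop X → WIN!
col 3: drop X → no win
col 4: drop X → no win
col 5: drop X → no win
col 6: drop X → no win

Answer: 2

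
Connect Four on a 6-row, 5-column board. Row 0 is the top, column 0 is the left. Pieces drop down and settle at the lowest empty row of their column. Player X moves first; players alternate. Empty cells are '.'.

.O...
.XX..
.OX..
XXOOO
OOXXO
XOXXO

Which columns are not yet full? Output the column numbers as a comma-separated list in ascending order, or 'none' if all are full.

Answer: 0,2,3,4

Derivation:
col 0: top cell = '.' → open
col 1: top cell = 'O' → FULL
col 2: top cell = '.' → open
col 3: top cell = '.' → open
col 4: top cell = '.' → open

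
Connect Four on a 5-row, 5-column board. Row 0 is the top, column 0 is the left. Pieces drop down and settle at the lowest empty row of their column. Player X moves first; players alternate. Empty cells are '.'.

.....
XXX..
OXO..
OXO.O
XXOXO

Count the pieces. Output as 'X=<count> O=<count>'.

X=8 O=7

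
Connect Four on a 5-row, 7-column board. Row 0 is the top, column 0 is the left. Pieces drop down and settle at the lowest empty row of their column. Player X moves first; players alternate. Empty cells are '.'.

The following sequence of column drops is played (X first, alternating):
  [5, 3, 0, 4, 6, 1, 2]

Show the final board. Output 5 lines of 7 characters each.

Answer: .......
.......
.......
.......
XOXOOXX

Derivation:
Move 1: X drops in col 5, lands at row 4
Move 2: O drops in col 3, lands at row 4
Move 3: X drops in col 0, lands at row 4
Move 4: O drops in col 4, lands at row 4
Move 5: X drops in col 6, lands at row 4
Move 6: O drops in col 1, lands at row 4
Move 7: X drops in col 2, lands at row 4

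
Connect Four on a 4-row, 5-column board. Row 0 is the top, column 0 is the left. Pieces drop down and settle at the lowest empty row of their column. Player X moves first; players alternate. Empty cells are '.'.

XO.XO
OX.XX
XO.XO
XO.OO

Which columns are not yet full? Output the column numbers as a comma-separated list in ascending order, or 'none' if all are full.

col 0: top cell = 'X' → FULL
col 1: top cell = 'O' → FULL
col 2: top cell = '.' → open
col 3: top cell = 'X' → FULL
col 4: top cell = 'O' → FULL

Answer: 2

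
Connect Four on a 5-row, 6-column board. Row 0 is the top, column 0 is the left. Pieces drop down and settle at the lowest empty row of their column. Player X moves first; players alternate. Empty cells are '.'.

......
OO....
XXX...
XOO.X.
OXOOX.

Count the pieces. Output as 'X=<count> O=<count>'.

X=7 O=7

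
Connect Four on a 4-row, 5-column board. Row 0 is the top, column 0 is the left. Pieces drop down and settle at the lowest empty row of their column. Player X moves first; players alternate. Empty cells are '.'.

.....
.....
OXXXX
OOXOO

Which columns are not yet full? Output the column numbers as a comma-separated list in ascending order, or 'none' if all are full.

col 0: top cell = '.' → open
col 1: top cell = '.' → open
col 2: top cell = '.' → open
col 3: top cell = '.' → open
col 4: top cell = '.' → open

Answer: 0,1,2,3,4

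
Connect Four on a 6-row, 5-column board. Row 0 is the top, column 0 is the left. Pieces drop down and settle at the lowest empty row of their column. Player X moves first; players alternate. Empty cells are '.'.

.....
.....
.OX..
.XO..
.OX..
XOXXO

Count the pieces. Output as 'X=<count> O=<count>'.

X=6 O=5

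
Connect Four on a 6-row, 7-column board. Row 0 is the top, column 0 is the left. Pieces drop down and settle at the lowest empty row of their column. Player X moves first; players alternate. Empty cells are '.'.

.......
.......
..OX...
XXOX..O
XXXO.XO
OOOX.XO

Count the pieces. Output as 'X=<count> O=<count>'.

X=10 O=9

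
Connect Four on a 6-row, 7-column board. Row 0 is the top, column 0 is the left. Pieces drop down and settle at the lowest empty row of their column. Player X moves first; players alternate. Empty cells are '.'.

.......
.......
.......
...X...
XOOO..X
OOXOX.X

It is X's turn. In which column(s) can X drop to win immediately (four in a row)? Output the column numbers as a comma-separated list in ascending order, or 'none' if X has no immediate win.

Answer: none

Derivation:
col 0: drop X → no win
col 1: drop X → no win
col 2: drop X → no win
col 3: drop X → no win
col 4: drop X → no win
col 5: drop X → no win
col 6: drop X → no win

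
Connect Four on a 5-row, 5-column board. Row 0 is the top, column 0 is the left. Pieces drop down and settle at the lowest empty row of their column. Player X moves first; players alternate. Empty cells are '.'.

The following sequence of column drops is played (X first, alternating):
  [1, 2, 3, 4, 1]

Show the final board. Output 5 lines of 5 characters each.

Answer: .....
.....
.....
.X...
.XOXO

Derivation:
Move 1: X drops in col 1, lands at row 4
Move 2: O drops in col 2, lands at row 4
Move 3: X drops in col 3, lands at row 4
Move 4: O drops in col 4, lands at row 4
Move 5: X drops in col 1, lands at row 3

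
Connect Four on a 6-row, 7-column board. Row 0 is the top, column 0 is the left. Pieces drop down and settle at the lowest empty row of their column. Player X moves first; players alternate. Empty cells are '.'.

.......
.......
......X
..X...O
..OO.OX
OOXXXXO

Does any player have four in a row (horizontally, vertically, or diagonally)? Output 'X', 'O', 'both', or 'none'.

X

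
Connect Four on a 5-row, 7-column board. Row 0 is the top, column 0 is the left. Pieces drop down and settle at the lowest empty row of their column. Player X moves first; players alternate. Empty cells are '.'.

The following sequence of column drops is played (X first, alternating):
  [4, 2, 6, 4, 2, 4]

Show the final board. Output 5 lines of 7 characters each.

Move 1: X drops in col 4, lands at row 4
Move 2: O drops in col 2, lands at row 4
Move 3: X drops in col 6, lands at row 4
Move 4: O drops in col 4, lands at row 3
Move 5: X drops in col 2, lands at row 3
Move 6: O drops in col 4, lands at row 2

Answer: .......
.......
....O..
..X.O..
..O.X.X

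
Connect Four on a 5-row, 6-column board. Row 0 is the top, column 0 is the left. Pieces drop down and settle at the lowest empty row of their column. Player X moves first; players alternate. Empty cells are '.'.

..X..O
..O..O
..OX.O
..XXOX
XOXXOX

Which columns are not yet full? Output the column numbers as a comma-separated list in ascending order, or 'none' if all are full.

col 0: top cell = '.' → open
col 1: top cell = '.' → open
col 2: top cell = 'X' → FULL
col 3: top cell = '.' → open
col 4: top cell = '.' → open
col 5: top cell = 'O' → FULL

Answer: 0,1,3,4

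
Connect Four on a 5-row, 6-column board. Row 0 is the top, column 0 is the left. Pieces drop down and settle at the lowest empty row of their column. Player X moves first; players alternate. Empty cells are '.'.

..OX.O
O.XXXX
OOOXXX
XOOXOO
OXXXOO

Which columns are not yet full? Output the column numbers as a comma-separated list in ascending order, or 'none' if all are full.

col 0: top cell = '.' → open
col 1: top cell = '.' → open
col 2: top cell = 'O' → FULL
col 3: top cell = 'X' → FULL
col 4: top cell = '.' → open
col 5: top cell = 'O' → FULL

Answer: 0,1,4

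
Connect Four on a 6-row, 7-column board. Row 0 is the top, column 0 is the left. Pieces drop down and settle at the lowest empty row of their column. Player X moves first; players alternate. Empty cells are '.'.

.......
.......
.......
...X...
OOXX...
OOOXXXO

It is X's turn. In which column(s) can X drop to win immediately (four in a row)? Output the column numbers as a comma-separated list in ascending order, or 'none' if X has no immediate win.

col 0: drop X → no win
col 1: drop X → no win
col 2: drop X → no win
col 3: drop X → WIN!
col 4: drop X → no win
col 5: drop X → no win
col 6: drop X → no win

Answer: 3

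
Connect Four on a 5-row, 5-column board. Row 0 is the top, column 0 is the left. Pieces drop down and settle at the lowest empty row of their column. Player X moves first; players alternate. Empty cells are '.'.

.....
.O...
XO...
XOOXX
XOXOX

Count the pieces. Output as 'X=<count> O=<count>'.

X=7 O=6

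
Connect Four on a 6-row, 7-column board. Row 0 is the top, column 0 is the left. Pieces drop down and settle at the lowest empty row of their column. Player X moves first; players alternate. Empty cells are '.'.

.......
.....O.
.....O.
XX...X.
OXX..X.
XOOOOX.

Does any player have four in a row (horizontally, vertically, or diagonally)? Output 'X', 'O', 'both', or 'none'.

O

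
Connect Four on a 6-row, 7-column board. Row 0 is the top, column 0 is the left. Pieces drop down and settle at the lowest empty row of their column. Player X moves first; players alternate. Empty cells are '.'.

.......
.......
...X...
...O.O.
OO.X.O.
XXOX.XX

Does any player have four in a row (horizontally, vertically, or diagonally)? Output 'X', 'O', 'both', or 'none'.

none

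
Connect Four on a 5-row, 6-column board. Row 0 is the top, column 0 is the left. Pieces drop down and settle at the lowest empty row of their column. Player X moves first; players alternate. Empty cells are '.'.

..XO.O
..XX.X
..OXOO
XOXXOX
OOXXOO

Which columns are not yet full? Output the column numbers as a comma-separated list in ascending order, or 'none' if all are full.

Answer: 0,1,4

Derivation:
col 0: top cell = '.' → open
col 1: top cell = '.' → open
col 2: top cell = 'X' → FULL
col 3: top cell = 'O' → FULL
col 4: top cell = '.' → open
col 5: top cell = 'O' → FULL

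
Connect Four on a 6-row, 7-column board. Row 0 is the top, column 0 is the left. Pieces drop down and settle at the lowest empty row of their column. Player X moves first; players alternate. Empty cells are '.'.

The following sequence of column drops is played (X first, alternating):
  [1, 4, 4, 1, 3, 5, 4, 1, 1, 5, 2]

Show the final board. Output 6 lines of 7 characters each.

Answer: .......
.......
.X.....
.O..X..
.O..XO.
.XXXOO.

Derivation:
Move 1: X drops in col 1, lands at row 5
Move 2: O drops in col 4, lands at row 5
Move 3: X drops in col 4, lands at row 4
Move 4: O drops in col 1, lands at row 4
Move 5: X drops in col 3, lands at row 5
Move 6: O drops in col 5, lands at row 5
Move 7: X drops in col 4, lands at row 3
Move 8: O drops in col 1, lands at row 3
Move 9: X drops in col 1, lands at row 2
Move 10: O drops in col 5, lands at row 4
Move 11: X drops in col 2, lands at row 5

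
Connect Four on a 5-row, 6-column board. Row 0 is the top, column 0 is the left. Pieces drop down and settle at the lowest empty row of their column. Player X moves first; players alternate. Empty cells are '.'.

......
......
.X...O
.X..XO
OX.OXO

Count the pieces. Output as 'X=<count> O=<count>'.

X=5 O=5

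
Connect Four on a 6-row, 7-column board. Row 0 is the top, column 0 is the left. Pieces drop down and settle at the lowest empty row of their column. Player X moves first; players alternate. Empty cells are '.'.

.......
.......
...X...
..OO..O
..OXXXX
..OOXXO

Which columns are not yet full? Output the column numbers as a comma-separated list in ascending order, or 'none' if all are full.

col 0: top cell = '.' → open
col 1: top cell = '.' → open
col 2: top cell = '.' → open
col 3: top cell = '.' → open
col 4: top cell = '.' → open
col 5: top cell = '.' → open
col 6: top cell = '.' → open

Answer: 0,1,2,3,4,5,6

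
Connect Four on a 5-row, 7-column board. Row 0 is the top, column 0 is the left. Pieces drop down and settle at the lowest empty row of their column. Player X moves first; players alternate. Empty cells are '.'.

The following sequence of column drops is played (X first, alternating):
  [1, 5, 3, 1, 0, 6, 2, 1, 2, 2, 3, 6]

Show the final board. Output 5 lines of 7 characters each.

Answer: .......
.......
.OO....
.OXX..O
XXXX.OO

Derivation:
Move 1: X drops in col 1, lands at row 4
Move 2: O drops in col 5, lands at row 4
Move 3: X drops in col 3, lands at row 4
Move 4: O drops in col 1, lands at row 3
Move 5: X drops in col 0, lands at row 4
Move 6: O drops in col 6, lands at row 4
Move 7: X drops in col 2, lands at row 4
Move 8: O drops in col 1, lands at row 2
Move 9: X drops in col 2, lands at row 3
Move 10: O drops in col 2, lands at row 2
Move 11: X drops in col 3, lands at row 3
Move 12: O drops in col 6, lands at row 3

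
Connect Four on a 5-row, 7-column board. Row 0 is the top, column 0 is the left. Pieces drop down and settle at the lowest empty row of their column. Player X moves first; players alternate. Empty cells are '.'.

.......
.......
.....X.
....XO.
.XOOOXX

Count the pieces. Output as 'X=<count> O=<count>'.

X=5 O=4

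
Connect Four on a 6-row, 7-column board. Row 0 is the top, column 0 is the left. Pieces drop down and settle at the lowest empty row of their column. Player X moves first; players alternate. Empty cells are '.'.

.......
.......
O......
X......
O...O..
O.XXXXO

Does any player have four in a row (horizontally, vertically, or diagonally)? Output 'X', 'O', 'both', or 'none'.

X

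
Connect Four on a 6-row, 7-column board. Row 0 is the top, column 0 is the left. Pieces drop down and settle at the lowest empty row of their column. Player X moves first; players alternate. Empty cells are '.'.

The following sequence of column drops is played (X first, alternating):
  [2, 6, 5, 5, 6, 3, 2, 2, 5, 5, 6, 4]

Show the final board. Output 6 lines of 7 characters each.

Answer: .......
.......
.....O.
..O..XX
..X..OX
..XOOXO

Derivation:
Move 1: X drops in col 2, lands at row 5
Move 2: O drops in col 6, lands at row 5
Move 3: X drops in col 5, lands at row 5
Move 4: O drops in col 5, lands at row 4
Move 5: X drops in col 6, lands at row 4
Move 6: O drops in col 3, lands at row 5
Move 7: X drops in col 2, lands at row 4
Move 8: O drops in col 2, lands at row 3
Move 9: X drops in col 5, lands at row 3
Move 10: O drops in col 5, lands at row 2
Move 11: X drops in col 6, lands at row 3
Move 12: O drops in col 4, lands at row 5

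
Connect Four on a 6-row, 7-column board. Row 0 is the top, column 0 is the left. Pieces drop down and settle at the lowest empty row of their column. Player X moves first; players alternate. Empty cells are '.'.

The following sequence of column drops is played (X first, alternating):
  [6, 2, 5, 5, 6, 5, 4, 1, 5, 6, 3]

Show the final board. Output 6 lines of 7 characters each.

Answer: .......
.......
.....X.
.....OO
.....OX
.OOXXXX

Derivation:
Move 1: X drops in col 6, lands at row 5
Move 2: O drops in col 2, lands at row 5
Move 3: X drops in col 5, lands at row 5
Move 4: O drops in col 5, lands at row 4
Move 5: X drops in col 6, lands at row 4
Move 6: O drops in col 5, lands at row 3
Move 7: X drops in col 4, lands at row 5
Move 8: O drops in col 1, lands at row 5
Move 9: X drops in col 5, lands at row 2
Move 10: O drops in col 6, lands at row 3
Move 11: X drops in col 3, lands at row 5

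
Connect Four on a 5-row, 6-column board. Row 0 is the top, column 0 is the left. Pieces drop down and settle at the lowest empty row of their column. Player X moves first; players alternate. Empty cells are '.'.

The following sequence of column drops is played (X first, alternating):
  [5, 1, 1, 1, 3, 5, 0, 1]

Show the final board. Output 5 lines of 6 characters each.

Answer: ......
.O....
.O....
.X...O
XO.X.X

Derivation:
Move 1: X drops in col 5, lands at row 4
Move 2: O drops in col 1, lands at row 4
Move 3: X drops in col 1, lands at row 3
Move 4: O drops in col 1, lands at row 2
Move 5: X drops in col 3, lands at row 4
Move 6: O drops in col 5, lands at row 3
Move 7: X drops in col 0, lands at row 4
Move 8: O drops in col 1, lands at row 1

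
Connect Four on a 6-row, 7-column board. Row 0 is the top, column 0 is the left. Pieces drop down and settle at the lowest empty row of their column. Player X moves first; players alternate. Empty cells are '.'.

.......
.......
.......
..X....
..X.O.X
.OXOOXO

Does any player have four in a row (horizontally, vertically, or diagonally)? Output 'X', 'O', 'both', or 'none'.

none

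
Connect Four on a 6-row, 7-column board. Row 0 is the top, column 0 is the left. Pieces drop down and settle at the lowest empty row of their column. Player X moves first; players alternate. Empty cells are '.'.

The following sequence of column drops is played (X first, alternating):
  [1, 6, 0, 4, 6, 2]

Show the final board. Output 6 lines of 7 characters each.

Move 1: X drops in col 1, lands at row 5
Move 2: O drops in col 6, lands at row 5
Move 3: X drops in col 0, lands at row 5
Move 4: O drops in col 4, lands at row 5
Move 5: X drops in col 6, lands at row 4
Move 6: O drops in col 2, lands at row 5

Answer: .......
.......
.......
.......
......X
XXO.O.O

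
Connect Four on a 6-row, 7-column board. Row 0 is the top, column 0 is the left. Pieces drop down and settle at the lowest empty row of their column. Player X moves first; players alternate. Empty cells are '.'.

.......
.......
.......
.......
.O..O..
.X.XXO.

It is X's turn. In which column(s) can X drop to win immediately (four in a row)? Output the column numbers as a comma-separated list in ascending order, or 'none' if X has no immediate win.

col 0: drop X → no win
col 1: drop X → no win
col 2: drop X → WIN!
col 3: drop X → no win
col 4: drop X → no win
col 5: drop X → no win
col 6: drop X → no win

Answer: 2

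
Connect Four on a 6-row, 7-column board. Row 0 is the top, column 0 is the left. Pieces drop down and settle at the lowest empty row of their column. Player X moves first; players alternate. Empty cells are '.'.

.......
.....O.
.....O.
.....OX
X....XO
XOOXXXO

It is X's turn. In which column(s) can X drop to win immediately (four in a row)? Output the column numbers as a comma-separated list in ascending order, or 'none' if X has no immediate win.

Answer: none

Derivation:
col 0: drop X → no win
col 1: drop X → no win
col 2: drop X → no win
col 3: drop X → no win
col 4: drop X → no win
col 5: drop X → no win
col 6: drop X → no win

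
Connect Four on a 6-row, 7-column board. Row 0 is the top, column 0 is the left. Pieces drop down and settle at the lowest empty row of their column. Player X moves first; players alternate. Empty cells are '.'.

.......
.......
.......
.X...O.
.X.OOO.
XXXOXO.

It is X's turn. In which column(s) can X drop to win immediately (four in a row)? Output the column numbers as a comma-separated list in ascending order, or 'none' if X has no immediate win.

Answer: 1

Derivation:
col 0: drop X → no win
col 1: drop X → WIN!
col 2: drop X → no win
col 3: drop X → no win
col 4: drop X → no win
col 5: drop X → no win
col 6: drop X → no win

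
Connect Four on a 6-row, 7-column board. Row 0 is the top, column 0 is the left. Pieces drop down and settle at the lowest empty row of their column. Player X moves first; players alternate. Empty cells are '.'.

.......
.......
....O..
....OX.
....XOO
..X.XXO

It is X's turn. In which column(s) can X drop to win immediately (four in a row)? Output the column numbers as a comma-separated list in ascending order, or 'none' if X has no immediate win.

col 0: drop X → no win
col 1: drop X → no win
col 2: drop X → no win
col 3: drop X → WIN!
col 4: drop X → no win
col 5: drop X → no win
col 6: drop X → no win

Answer: 3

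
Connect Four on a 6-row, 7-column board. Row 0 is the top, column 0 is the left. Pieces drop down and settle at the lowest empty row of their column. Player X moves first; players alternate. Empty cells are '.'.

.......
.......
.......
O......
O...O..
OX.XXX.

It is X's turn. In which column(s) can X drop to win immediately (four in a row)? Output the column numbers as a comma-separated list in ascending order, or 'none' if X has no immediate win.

col 0: drop X → no win
col 1: drop X → no win
col 2: drop X → WIN!
col 3: drop X → no win
col 4: drop X → no win
col 5: drop X → no win
col 6: drop X → WIN!

Answer: 2,6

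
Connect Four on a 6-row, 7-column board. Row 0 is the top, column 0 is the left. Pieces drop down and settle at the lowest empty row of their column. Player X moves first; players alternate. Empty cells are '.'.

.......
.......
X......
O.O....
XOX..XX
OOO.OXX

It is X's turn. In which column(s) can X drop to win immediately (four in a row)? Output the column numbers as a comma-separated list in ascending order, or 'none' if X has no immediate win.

Answer: none

Derivation:
col 0: drop X → no win
col 1: drop X → no win
col 2: drop X → no win
col 3: drop X → no win
col 4: drop X → no win
col 5: drop X → no win
col 6: drop X → no win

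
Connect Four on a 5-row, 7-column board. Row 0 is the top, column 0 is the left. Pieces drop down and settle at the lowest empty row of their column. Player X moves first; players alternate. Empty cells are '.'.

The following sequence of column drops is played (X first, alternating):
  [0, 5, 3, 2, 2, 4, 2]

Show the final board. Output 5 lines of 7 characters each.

Move 1: X drops in col 0, lands at row 4
Move 2: O drops in col 5, lands at row 4
Move 3: X drops in col 3, lands at row 4
Move 4: O drops in col 2, lands at row 4
Move 5: X drops in col 2, lands at row 3
Move 6: O drops in col 4, lands at row 4
Move 7: X drops in col 2, lands at row 2

Answer: .......
.......
..X....
..X....
X.OXOO.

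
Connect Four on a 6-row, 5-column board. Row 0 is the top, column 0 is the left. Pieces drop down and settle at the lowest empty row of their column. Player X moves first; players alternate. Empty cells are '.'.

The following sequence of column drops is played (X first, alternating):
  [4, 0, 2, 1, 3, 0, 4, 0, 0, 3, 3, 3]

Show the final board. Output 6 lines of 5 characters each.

Move 1: X drops in col 4, lands at row 5
Move 2: O drops in col 0, lands at row 5
Move 3: X drops in col 2, lands at row 5
Move 4: O drops in col 1, lands at row 5
Move 5: X drops in col 3, lands at row 5
Move 6: O drops in col 0, lands at row 4
Move 7: X drops in col 4, lands at row 4
Move 8: O drops in col 0, lands at row 3
Move 9: X drops in col 0, lands at row 2
Move 10: O drops in col 3, lands at row 4
Move 11: X drops in col 3, lands at row 3
Move 12: O drops in col 3, lands at row 2

Answer: .....
.....
X..O.
O..X.
O..OX
OOXXX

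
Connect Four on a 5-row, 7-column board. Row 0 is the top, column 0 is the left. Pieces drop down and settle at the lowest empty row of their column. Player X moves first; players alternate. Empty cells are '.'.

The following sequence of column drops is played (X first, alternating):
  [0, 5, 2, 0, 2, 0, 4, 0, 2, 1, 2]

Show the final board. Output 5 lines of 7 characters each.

Answer: .......
O.X....
O.X....
O.X....
XOX.XO.

Derivation:
Move 1: X drops in col 0, lands at row 4
Move 2: O drops in col 5, lands at row 4
Move 3: X drops in col 2, lands at row 4
Move 4: O drops in col 0, lands at row 3
Move 5: X drops in col 2, lands at row 3
Move 6: O drops in col 0, lands at row 2
Move 7: X drops in col 4, lands at row 4
Move 8: O drops in col 0, lands at row 1
Move 9: X drops in col 2, lands at row 2
Move 10: O drops in col 1, lands at row 4
Move 11: X drops in col 2, lands at row 1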